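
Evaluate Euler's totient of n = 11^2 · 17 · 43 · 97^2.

688343040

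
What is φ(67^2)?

φ(4489) = 4489 · (1 − 1/67)
       = 4489 · 66/67 = 4422.

4422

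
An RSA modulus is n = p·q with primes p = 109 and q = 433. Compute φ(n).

46656

For distinct primes, φ(pq) = (p−1)(q−1) = 108 × 432 = 46656.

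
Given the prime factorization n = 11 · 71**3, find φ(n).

3528700

φ(11) = 11 − 1 = 10.
φ(71^3) = 71^2·(71−1) = 5041·70 = 352870.
Multiply: 10 · 352870 = 3528700.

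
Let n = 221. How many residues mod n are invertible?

Prime factorization: 221 = 13 × 17.
φ(221) = 221 · (1 − 1/13) · (1 − 1/17)
       = 221 · 192/221 = 192.

192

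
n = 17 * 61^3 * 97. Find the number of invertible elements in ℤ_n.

φ(17) = 17 − 1 = 16.
φ(61^3) = 61^2·(61−1) = 3721·60 = 223260.
φ(97) = 97 − 1 = 96.
Since φ is multiplicative, φ(374291669) = 16 · 223260 · 96 = 342927360.

342927360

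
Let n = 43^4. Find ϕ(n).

3339294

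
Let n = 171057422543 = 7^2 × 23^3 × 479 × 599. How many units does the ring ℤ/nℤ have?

139719403824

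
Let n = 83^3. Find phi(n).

564898

φ(571787) = 571787 · (1 − 1/83)
       = 571787 · 82/83 = 564898.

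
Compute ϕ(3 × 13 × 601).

14400

φ(3) = 3 − 1 = 2.
φ(13) = 13 − 1 = 12.
φ(601) = 601 − 1 = 600.
φ(23439) = 2 × 12 × 600 = 14400.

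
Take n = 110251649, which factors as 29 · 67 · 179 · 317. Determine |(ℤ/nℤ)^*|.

103946304

φ(110251649) = 110251649 · (1 − 1/29) · (1 − 1/67) · (1 − 1/179) · (1 − 1/317)
       = 110251649 · 103946304/110251649 = 103946304.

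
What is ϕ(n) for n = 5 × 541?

2160

φ(2705) = 2705 · (1 − 1/5) · (1 − 1/541)
       = 2705 · 2160/2705 = 2160.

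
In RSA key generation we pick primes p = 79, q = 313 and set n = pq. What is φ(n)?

For distinct primes, φ(pq) = (p−1)(q−1) = 78 × 312 = 24336.

24336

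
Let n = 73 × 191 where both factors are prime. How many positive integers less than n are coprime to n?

φ(13943) = 13943 · (1 − 1/73) · (1 − 1/191)
       = 13943 · 13680/13943 = 13680.

13680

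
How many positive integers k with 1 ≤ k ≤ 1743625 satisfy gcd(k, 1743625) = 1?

1209600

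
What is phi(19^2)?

φ(361) = 361 · (1 − 1/19)
       = 361 · 18/19 = 342.

342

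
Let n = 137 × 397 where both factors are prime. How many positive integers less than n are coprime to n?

53856

For distinct primes, φ(pq) = (p−1)(q−1) = 136 × 396 = 53856.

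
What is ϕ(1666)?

Prime factorization: 1666 = 2 · 7^2 · 17.
φ(1666) = 1666 · (1 − 1/2) · (1 − 1/7) · (1 − 1/17)
       = 1666 · 96/238 = 672.

672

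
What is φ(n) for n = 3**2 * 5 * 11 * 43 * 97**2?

93864960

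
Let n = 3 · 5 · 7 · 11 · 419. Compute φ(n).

φ(483945) = 483945 · (1 − 1/3) · (1 − 1/5) · (1 − 1/7) · (1 − 1/11) · (1 − 1/419)
       = 483945 · 200640/483945 = 200640.

200640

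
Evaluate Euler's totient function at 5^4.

φ(5^4) = 5^4 − 5^3 = 625 − 125 = 500.

500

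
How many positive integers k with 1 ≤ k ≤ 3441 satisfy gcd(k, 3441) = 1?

2160

First factor: 3441 = 3 · 31 · 37.
φ(3) = 3 − 1 = 2.
φ(31) = 31 − 1 = 30.
φ(37) = 37 − 1 = 36.
Since φ is multiplicative, φ(3441) = 2 · 30 · 36 = 2160.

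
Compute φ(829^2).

686412

φ(829^2) = 829^2 − 829^1 = 687241 − 829 = 686412.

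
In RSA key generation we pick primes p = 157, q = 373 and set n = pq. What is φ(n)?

φ(157) = 157 − 1 = 156.
φ(373) = 373 − 1 = 372.
Multiply: 156 · 372 = 58032.

58032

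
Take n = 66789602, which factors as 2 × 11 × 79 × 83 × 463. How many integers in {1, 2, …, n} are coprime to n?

φ(2) = 2 − 1 = 1.
φ(11) = 11 − 1 = 10.
φ(79) = 79 − 1 = 78.
φ(83) = 83 − 1 = 82.
φ(463) = 463 − 1 = 462.
Multiply: 1 · 10 · 78 · 82 · 462 = 29549520.

29549520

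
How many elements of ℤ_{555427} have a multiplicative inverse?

475200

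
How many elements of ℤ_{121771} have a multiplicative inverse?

96768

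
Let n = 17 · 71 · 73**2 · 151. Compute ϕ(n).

883008000

φ(971247553) = 971247553 · (1 − 1/17) · (1 − 1/71) · (1 − 1/73) · (1 − 1/151)
       = 971247553 · 12096000/13304761 = 883008000.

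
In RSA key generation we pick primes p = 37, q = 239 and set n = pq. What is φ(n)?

8568

φ(37) = 37 − 1 = 36.
φ(239) = 239 − 1 = 238.
Multiply: 36 · 238 = 8568.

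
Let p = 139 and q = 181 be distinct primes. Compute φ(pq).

24840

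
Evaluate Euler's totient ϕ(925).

720

925 = 5**2 × 37.
φ(925) = 925 · (1 − 1/5) · (1 − 1/37)
       = 925 · 144/185 = 720.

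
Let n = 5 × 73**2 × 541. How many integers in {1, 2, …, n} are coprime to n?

11352960

φ(5) = 5 − 1 = 4.
φ(73^2) = 73^2 − 73^1 = 5329 − 73 = 5256.
φ(541) = 541 − 1 = 540.
Multiply: 4 · 5256 · 540 = 11352960.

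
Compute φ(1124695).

755040

Prime factorization: 1124695 = 5 * 11^3 * 13^2.
φ(1124695) = 1124695 · (1 − 1/5) · (1 − 1/11) · (1 − 1/13)
       = 1124695 · 480/715 = 755040.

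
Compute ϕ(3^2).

φ(3^2) = 3^2 − 3^1 = 9 − 3 = 6.

6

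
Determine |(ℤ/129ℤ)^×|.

84

Prime factorization: 129 = 3 × 43.
φ(129) = 129 · (1 − 1/3) · (1 − 1/43)
       = 129 · 84/129 = 84.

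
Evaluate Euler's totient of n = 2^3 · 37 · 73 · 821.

8501760

φ(17740168) = 17740168 · (1 − 1/2) · (1 − 1/37) · (1 − 1/73) · (1 − 1/821)
       = 17740168 · 2125440/4435042 = 8501760.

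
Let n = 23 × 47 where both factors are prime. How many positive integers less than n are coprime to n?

φ(23) = 23 − 1 = 22.
φ(47) = 47 − 1 = 46.
Since φ is multiplicative, φ(1081) = 22 · 46 = 1012.

1012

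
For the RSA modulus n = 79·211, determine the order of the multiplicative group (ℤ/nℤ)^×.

φ(79) = 79 − 1 = 78.
φ(211) = 211 − 1 = 210.
Multiply: 78 · 210 = 16380.

16380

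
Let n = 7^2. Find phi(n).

42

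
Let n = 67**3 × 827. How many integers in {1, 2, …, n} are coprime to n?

244722324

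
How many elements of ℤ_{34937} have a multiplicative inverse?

First factor: 34937 = 7**2 · 23 · 31.
φ(34937) = 34937 · (1 − 1/7) · (1 − 1/23) · (1 − 1/31)
       = 34937 · 3960/4991 = 27720.

27720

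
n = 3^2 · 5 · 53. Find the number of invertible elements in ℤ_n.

1248

φ(2385) = 2385 · (1 − 1/3) · (1 − 1/5) · (1 − 1/53)
       = 2385 · 416/795 = 1248.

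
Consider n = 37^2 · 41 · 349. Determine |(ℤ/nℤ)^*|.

18541440

φ(19589021) = 19589021 · (1 − 1/37) · (1 − 1/41) · (1 − 1/349)
       = 19589021 · 501120/529433 = 18541440.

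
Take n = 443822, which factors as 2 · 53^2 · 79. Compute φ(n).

φ(443822) = 443822 · (1 − 1/2) · (1 − 1/53) · (1 − 1/79)
       = 443822 · 4056/8374 = 214968.

214968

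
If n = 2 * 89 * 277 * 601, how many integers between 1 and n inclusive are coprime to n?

φ(2) = 2 − 1 = 1.
φ(89) = 89 − 1 = 88.
φ(277) = 277 − 1 = 276.
φ(601) = 601 − 1 = 600.
Since φ is multiplicative, φ(29632906) = 1 · 88 · 276 · 600 = 14572800.

14572800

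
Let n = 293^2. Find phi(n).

85556

φ(293^2) = 293^2 − 293^1 = 85849 − 293 = 85556.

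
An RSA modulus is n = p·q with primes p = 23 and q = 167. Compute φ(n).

3652

For distinct primes, φ(pq) = (p−1)(q−1) = 22 × 166 = 3652.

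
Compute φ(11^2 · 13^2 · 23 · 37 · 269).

3642312960

φ(4681164631) = 4681164631 · (1 − 1/11) · (1 − 1/13) · (1 − 1/23) · (1 − 1/37) · (1 − 1/269)
       = 4681164631 · 25470720/32735417 = 3642312960.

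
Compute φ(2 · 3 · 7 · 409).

4896

φ(2) = 2 − 1 = 1.
φ(3) = 3 − 1 = 2.
φ(7) = 7 − 1 = 6.
φ(409) = 409 − 1 = 408.
Since φ is multiplicative, φ(17178) = 1 · 2 · 6 · 408 = 4896.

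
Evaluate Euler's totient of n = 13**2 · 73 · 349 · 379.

1477502208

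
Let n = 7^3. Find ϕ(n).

294

φ(343) = 343 · (1 − 1/7)
       = 343 · 6/7 = 294.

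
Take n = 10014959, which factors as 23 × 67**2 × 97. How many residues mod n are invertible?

9339264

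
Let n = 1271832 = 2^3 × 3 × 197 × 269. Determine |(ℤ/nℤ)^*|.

φ(2^3) = 2^2·(2−1) = 4·1 = 4.
φ(3) = 3 − 1 = 2.
φ(197) = 197 − 1 = 196.
φ(269) = 269 − 1 = 268.
Multiply: 4 · 2 · 196 · 268 = 420224.

420224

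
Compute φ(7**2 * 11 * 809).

339360

φ(7^2) = 7^2 − 7^1 = 49 − 7 = 42.
φ(11) = 11 − 1 = 10.
φ(809) = 809 − 1 = 808.
Since φ is multiplicative, φ(436051) = 42 · 10 · 808 = 339360.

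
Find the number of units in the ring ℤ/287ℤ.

First factor: 287 = 7 · 41.
φ(7) = 7 − 1 = 6.
φ(41) = 41 − 1 = 40.
Since φ is multiplicative, φ(287) = 6 · 40 = 240.

240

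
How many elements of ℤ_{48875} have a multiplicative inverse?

Factor 48875: 48875 = 5^3 · 17 · 23.
φ(48875) = 48875 · (1 − 1/5) · (1 − 1/17) · (1 − 1/23)
       = 48875 · 1408/1955 = 35200.

35200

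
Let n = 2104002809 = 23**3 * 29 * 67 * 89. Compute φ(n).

1892618112

φ(2104002809) = 2104002809 · (1 − 1/23) · (1 − 1/29) · (1 − 1/67) · (1 − 1/89)
       = 2104002809 · 3577728/3977321 = 1892618112.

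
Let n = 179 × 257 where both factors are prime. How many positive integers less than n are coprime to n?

45568

φ(pq) = (p−1)(q−1) = 178 · 256 = 45568.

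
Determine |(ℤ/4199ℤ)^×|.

3456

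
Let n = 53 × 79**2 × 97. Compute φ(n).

30760704

φ(32084981) = 32084981 · (1 − 1/53) · (1 − 1/79) · (1 − 1/97)
       = 32084981 · 389376/406139 = 30760704.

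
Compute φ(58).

28

Factor 58: 58 = 2 × 29.
φ(58) = 58 · (1 − 1/2) · (1 − 1/29)
       = 58 · 28/58 = 28.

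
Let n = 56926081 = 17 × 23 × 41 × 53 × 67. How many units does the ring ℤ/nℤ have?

φ(56926081) = 56926081 · (1 − 1/17) · (1 − 1/23) · (1 − 1/41) · (1 − 1/53) · (1 − 1/67)
       = 56926081 · 48322560/56926081 = 48322560.

48322560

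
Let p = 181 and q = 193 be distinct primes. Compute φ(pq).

φ(181) = 181 − 1 = 180.
φ(193) = 193 − 1 = 192.
Multiply: 180 · 192 = 34560.

34560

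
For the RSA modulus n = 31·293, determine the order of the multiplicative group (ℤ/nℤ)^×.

8760

φ(n) = (p − 1)(q − 1) = (31−1)(293−1) = 30·292 = 8760.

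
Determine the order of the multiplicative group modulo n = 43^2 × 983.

1773492

φ(43^2) = 43^1·(43−1) = 43·42 = 1806.
φ(983) = 983 − 1 = 982.
φ(1817567) = 1806 × 982 = 1773492.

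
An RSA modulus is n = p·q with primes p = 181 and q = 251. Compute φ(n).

φ(pq) = (p−1)(q−1) = 180 · 250 = 45000.

45000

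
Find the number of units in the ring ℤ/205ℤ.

160

Prime factorization: 205 = 5 × 41.
φ(5) = 5 − 1 = 4.
φ(41) = 41 − 1 = 40.
Since φ is multiplicative, φ(205) = 4 · 40 = 160.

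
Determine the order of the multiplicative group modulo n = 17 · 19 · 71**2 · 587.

φ(17) = 17 − 1 = 16.
φ(19) = 19 − 1 = 18.
φ(71^2) = 71^2 − 71^1 = 5041 − 71 = 4970.
φ(587) = 587 − 1 = 586.
Multiply: 16 · 18 · 4970 · 586 = 838776960.

838776960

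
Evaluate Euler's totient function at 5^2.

φ(5^2) = 5^2 − 5^1 = 25 − 5 = 20.

20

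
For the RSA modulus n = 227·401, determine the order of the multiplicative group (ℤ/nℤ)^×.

90400

φ(91027) = 91027 · (1 − 1/227) · (1 − 1/401)
       = 91027 · 90400/91027 = 90400.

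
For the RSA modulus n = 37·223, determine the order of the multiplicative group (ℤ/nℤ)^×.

φ(8251) = 8251 · (1 − 1/37) · (1 − 1/223)
       = 8251 · 7992/8251 = 7992.

7992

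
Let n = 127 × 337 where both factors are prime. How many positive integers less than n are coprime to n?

42336

φ(127) = 127 − 1 = 126.
φ(337) = 337 − 1 = 336.
Since φ is multiplicative, φ(42799) = 126 · 336 = 42336.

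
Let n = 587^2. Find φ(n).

343982

φ(344569) = 344569 · (1 − 1/587)
       = 344569 · 586/587 = 343982.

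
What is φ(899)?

840

Prime factorization: 899 = 29 × 31.
φ(899) = 899 · (1 − 1/29) · (1 − 1/31)
       = 899 · 840/899 = 840.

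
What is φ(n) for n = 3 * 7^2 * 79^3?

40891032

φ(72476733) = 72476733 · (1 − 1/3) · (1 − 1/7) · (1 − 1/79)
       = 72476733 · 936/1659 = 40891032.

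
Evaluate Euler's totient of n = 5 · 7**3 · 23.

φ(39445) = 39445 · (1 − 1/5) · (1 − 1/7) · (1 − 1/23)
       = 39445 · 528/805 = 25872.

25872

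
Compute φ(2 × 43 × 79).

φ(2) = 2 − 1 = 1.
φ(43) = 43 − 1 = 42.
φ(79) = 79 − 1 = 78.
Multiply: 1 · 42 · 78 = 3276.

3276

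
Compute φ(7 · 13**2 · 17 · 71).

1048320

φ(7) = 7 − 1 = 6.
φ(13^2) = 13^1·(13−1) = 13·12 = 156.
φ(17) = 17 − 1 = 16.
φ(71) = 71 − 1 = 70.
Multiply: 6 · 156 · 16 · 70 = 1048320.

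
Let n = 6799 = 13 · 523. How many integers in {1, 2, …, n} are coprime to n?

φ(6799) = 6799 · (1 − 1/13) · (1 − 1/523)
       = 6799 · 6264/6799 = 6264.

6264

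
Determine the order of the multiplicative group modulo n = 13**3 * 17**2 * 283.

155555712

φ(13^3) = 13^3 − 13^2 = 2197 − 169 = 2028.
φ(17^2) = 17^1·(17−1) = 17·16 = 272.
φ(283) = 283 − 1 = 282.
φ(179686039) = 2028 × 272 × 282 = 155555712.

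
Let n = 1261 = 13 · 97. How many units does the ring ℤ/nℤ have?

φ(1261) = 1261 · (1 − 1/13) · (1 − 1/97)
       = 1261 · 1152/1261 = 1152.

1152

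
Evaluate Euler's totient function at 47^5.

224465326

φ(47^5) = 47^5 − 47^4 = 229345007 − 4879681 = 224465326.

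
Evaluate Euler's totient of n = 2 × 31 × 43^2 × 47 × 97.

239258880

φ(522634642) = 522634642 · (1 − 1/2) · (1 − 1/31) · (1 − 1/43) · (1 − 1/47) · (1 − 1/97)
       = 522634642 · 5564160/12154294 = 239258880.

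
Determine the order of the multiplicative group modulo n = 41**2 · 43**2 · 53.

154015680

φ(41^2) = 41^2 − 41^1 = 1681 − 41 = 1640.
φ(43^2) = 43^2 − 43^1 = 1849 − 43 = 1806.
φ(53) = 53 − 1 = 52.
φ(164732957) = 1640 × 1806 × 52 = 154015680.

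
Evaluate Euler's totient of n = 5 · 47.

φ(5) = 5 − 1 = 4.
φ(47) = 47 − 1 = 46.
φ(235) = 4 × 46 = 184.

184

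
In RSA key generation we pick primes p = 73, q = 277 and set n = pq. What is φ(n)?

φ(n) = (p − 1)(q − 1) = (73−1)(277−1) = 72·276 = 19872.

19872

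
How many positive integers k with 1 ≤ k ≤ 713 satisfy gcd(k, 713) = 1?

660

Factor 713: 713 = 23 × 31.
φ(23) = 23 − 1 = 22.
φ(31) = 31 − 1 = 30.
Multiply: 22 · 30 = 660.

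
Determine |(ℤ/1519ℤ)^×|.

1260

1519 = 7^2 · 31.
φ(1519) = 1519 · (1 − 1/7) · (1 − 1/31)
       = 1519 · 180/217 = 1260.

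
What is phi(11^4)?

13310

φ(14641) = 14641 · (1 − 1/11)
       = 14641 · 10/11 = 13310.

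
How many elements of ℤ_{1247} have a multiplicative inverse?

Factor 1247: 1247 = 29 * 43.
φ(1247) = 1247 · (1 − 1/29) · (1 − 1/43)
       = 1247 · 1176/1247 = 1176.

1176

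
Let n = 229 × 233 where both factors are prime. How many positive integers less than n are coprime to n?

φ(53357) = 53357 · (1 − 1/229) · (1 − 1/233)
       = 53357 · 52896/53357 = 52896.

52896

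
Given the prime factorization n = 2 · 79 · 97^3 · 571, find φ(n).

40159117440

φ(2) = 2 − 1 = 1.
φ(79) = 79 − 1 = 78.
φ(97^3) = 97^3 − 97^2 = 912673 − 9409 = 903264.
φ(571) = 571 − 1 = 570.
Multiply: 1 · 78 · 903264 · 570 = 40159117440.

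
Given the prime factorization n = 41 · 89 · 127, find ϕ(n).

φ(41) = 41 − 1 = 40.
φ(89) = 89 − 1 = 88.
φ(127) = 127 − 1 = 126.
φ(463423) = 40 × 88 × 126 = 443520.

443520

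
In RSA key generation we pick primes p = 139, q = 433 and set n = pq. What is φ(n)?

59616

For distinct primes, φ(pq) = (p−1)(q−1) = 138 × 432 = 59616.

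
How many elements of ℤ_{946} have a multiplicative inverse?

First factor: 946 = 2 * 11 * 43.
φ(946) = 946 · (1 − 1/2) · (1 − 1/11) · (1 − 1/43)
       = 946 · 420/946 = 420.

420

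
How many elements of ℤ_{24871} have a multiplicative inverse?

24871 = 7 · 11 · 17 · 19.
φ(24871) = 24871 · (1 − 1/7) · (1 − 1/11) · (1 − 1/17) · (1 − 1/19)
       = 24871 · 17280/24871 = 17280.

17280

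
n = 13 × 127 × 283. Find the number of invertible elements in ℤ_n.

φ(467233) = 467233 · (1 − 1/13) · (1 − 1/127) · (1 − 1/283)
       = 467233 · 426384/467233 = 426384.

426384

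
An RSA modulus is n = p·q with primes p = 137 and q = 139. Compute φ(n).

φ(19043) = 19043 · (1 − 1/137) · (1 − 1/139)
       = 19043 · 18768/19043 = 18768.

18768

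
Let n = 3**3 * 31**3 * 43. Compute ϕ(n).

21795480

φ(34587351) = 34587351 · (1 − 1/3) · (1 − 1/31) · (1 − 1/43)
       = 34587351 · 2520/3999 = 21795480.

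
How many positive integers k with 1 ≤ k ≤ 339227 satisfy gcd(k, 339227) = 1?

First factor: 339227 = 7^3 · 23 · 43.
φ(7^3) = 7^2·(7−1) = 49·6 = 294.
φ(23) = 23 − 1 = 22.
φ(43) = 43 − 1 = 42.
φ(339227) = 294 × 22 × 42 = 271656.

271656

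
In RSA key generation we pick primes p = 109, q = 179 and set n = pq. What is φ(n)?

φ(pq) = (p−1)(q−1) = 108 · 178 = 19224.

19224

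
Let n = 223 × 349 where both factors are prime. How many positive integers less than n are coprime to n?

77256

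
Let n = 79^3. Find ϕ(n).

φ(493039) = 493039 · (1 − 1/79)
       = 493039 · 78/79 = 486798.

486798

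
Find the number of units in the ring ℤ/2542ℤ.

2542 = 2 * 31 * 41.
φ(2) = 2 − 1 = 1.
φ(31) = 31 − 1 = 30.
φ(41) = 41 − 1 = 40.
φ(2542) = 1 × 30 × 40 = 1200.

1200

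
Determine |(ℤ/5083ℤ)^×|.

4224

5083 = 13 · 17 · 23.
φ(5083) = 5083 · (1 − 1/13) · (1 − 1/17) · (1 − 1/23)
       = 5083 · 4224/5083 = 4224.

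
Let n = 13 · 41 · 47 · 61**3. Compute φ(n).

φ(5686101031) = 5686101031 · (1 − 1/13) · (1 − 1/41) · (1 − 1/47) · (1 − 1/61)
       = 5686101031 · 1324800/1528111 = 4929580800.

4929580800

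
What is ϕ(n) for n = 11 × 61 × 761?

456000

φ(11) = 11 − 1 = 10.
φ(61) = 61 − 1 = 60.
φ(761) = 761 − 1 = 760.
Multiply: 10 · 60 · 760 = 456000.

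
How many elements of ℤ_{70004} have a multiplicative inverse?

70004 = 2^2 · 11 · 37 · 43.
φ(70004) = 70004 · (1 − 1/2) · (1 − 1/11) · (1 − 1/37) · (1 − 1/43)
       = 70004 · 15120/35002 = 30240.

30240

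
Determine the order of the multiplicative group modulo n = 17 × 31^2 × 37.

535680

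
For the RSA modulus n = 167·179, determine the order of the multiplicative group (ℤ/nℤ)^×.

29548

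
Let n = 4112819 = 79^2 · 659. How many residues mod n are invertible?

φ(4112819) = 4112819 · (1 − 1/79) · (1 − 1/659)
       = 4112819 · 51324/52061 = 4054596.

4054596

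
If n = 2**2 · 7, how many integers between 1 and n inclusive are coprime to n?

12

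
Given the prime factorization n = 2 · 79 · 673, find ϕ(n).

52416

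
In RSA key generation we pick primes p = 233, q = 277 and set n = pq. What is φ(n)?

64032

φ(64541) = 64541 · (1 − 1/233) · (1 − 1/277)
       = 64541 · 64032/64541 = 64032.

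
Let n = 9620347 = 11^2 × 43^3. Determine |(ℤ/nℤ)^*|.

φ(9620347) = 9620347 · (1 − 1/11) · (1 − 1/43)
       = 9620347 · 420/473 = 8542380.

8542380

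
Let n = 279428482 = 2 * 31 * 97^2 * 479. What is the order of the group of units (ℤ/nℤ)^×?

133534080

φ(279428482) = 279428482 · (1 − 1/2) · (1 − 1/31) · (1 − 1/97) · (1 − 1/479)
       = 279428482 · 1376640/2880706 = 133534080.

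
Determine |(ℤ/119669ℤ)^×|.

101640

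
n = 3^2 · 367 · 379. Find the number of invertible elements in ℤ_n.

φ(3^2) = 3^2 − 3^1 = 9 − 3 = 6.
φ(367) = 367 − 1 = 366.
φ(379) = 379 − 1 = 378.
Multiply: 6 · 366 · 378 = 830088.

830088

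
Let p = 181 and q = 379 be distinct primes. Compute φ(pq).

φ(n) = (p − 1)(q − 1) = (181−1)(379−1) = 180·378 = 68040.

68040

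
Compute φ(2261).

1728

2261 = 7 · 17 · 19.
φ(7) = 7 − 1 = 6.
φ(17) = 17 − 1 = 16.
φ(19) = 19 − 1 = 18.
Multiply: 6 · 16 · 18 = 1728.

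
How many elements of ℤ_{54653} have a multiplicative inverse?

50400

First factor: 54653 = 31 · 41 · 43.
φ(31) = 31 − 1 = 30.
φ(41) = 41 − 1 = 40.
φ(43) = 43 − 1 = 42.
Multiply: 30 · 40 · 42 = 50400.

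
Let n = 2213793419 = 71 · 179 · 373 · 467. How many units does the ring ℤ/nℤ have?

2159965920

φ(71) = 71 − 1 = 70.
φ(179) = 179 − 1 = 178.
φ(373) = 373 − 1 = 372.
φ(467) = 467 − 1 = 466.
Multiply: 70 · 178 · 372 · 466 = 2159965920.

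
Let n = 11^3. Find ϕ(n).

1210

φ(1331) = 1331 · (1 − 1/11)
       = 1331 · 10/11 = 1210.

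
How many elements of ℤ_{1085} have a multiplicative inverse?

First factor: 1085 = 5 × 7 × 31.
φ(5) = 5 − 1 = 4.
φ(7) = 7 − 1 = 6.
φ(31) = 31 − 1 = 30.
Multiply: 4 · 6 · 30 = 720.

720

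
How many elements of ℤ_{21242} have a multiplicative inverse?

9072

First factor: 21242 = 2 × 13 × 19 × 43.
φ(21242) = 21242 · (1 − 1/2) · (1 − 1/13) · (1 − 1/19) · (1 − 1/43)
       = 21242 · 9072/21242 = 9072.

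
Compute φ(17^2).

272

φ(17^2) = 17^1·(17−1) = 17·16 = 272.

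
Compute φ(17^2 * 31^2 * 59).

14671680

φ(16386011) = 16386011 · (1 − 1/17) · (1 − 1/31) · (1 − 1/59)
       = 16386011 · 27840/31093 = 14671680.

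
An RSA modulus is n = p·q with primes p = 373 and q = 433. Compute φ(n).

160704

For distinct primes, φ(pq) = (p−1)(q−1) = 372 × 432 = 160704.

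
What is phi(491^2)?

φ(241081) = 241081 · (1 − 1/491)
       = 241081 · 490/491 = 240590.

240590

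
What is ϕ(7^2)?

φ(49) = 49 · (1 − 1/7)
       = 49 · 6/7 = 42.

42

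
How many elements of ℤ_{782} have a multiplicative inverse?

352

Factor 782: 782 = 2 · 17 · 23.
φ(782) = 782 · (1 − 1/2) · (1 − 1/17) · (1 − 1/23)
       = 782 · 352/782 = 352.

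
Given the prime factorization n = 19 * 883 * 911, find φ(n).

14447160

φ(15283847) = 15283847 · (1 − 1/19) · (1 − 1/883) · (1 − 1/911)
       = 15283847 · 14447160/15283847 = 14447160.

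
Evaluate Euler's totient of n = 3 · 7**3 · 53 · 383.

11680032

φ(20887671) = 20887671 · (1 − 1/3) · (1 − 1/7) · (1 − 1/53) · (1 − 1/383)
       = 20887671 · 238368/426279 = 11680032.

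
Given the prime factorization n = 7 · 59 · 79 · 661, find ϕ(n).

φ(7) = 7 − 1 = 6.
φ(59) = 59 − 1 = 58.
φ(79) = 79 − 1 = 78.
φ(661) = 661 − 1 = 660.
Multiply: 6 · 58 · 78 · 660 = 17915040.

17915040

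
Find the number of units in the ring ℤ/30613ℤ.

26620

First factor: 30613 = 11**3 × 23.
φ(11^3) = 11^2·(11−1) = 121·10 = 1210.
φ(23) = 23 − 1 = 22.
Since φ is multiplicative, φ(30613) = 1210 · 22 = 26620.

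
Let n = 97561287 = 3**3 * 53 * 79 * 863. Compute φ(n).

φ(97561287) = 97561287 · (1 − 1/3) · (1 − 1/53) · (1 − 1/79) · (1 − 1/863)
       = 97561287 · 6992544/10840143 = 62932896.

62932896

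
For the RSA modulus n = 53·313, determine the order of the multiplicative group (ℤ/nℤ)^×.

For distinct primes, φ(pq) = (p−1)(q−1) = 52 × 312 = 16224.

16224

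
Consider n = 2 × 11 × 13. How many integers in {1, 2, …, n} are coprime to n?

φ(286) = 286 · (1 − 1/2) · (1 − 1/11) · (1 − 1/13)
       = 286 · 120/286 = 120.

120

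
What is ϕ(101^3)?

1020100

φ(101^3) = 101^3 − 101^2 = 1030301 − 10201 = 1020100.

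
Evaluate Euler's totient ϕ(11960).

4224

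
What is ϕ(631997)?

544320

631997 = 19 * 29 * 31 * 37.
φ(19) = 19 − 1 = 18.
φ(29) = 29 − 1 = 28.
φ(31) = 31 − 1 = 30.
φ(37) = 37 − 1 = 36.
Since φ is multiplicative, φ(631997) = 18 · 28 · 30 · 36 = 544320.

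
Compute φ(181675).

131040

First factor: 181675 = 5**2 · 13**2 · 43.
φ(5^2) = 5^1·(5−1) = 5·4 = 20.
φ(13^2) = 13^2 − 13^1 = 169 − 13 = 156.
φ(43) = 43 − 1 = 42.
Multiply: 20 · 156 · 42 = 131040.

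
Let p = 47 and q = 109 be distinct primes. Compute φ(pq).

4968

φ(pq) = (p−1)(q−1) = 46 · 108 = 4968.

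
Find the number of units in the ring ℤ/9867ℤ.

5280

Prime factorization: 9867 = 3 * 11 * 13 * 23.
φ(3) = 3 − 1 = 2.
φ(11) = 11 − 1 = 10.
φ(13) = 13 − 1 = 12.
φ(23) = 23 − 1 = 22.
Since φ is multiplicative, φ(9867) = 2 · 10 · 12 · 22 = 5280.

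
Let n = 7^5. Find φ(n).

φ(7^5) = 7^4·(7−1) = 2401·6 = 14406.

14406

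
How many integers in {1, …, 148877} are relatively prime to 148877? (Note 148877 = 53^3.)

146068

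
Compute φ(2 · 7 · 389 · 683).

1587696

φ(2) = 2 − 1 = 1.
φ(7) = 7 − 1 = 6.
φ(389) = 389 − 1 = 388.
φ(683) = 683 − 1 = 682.
φ(3719618) = 1 × 6 × 388 × 682 = 1587696.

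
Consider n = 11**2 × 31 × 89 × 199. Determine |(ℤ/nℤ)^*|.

φ(66433961) = 66433961 · (1 − 1/11) · (1 − 1/31) · (1 − 1/89) · (1 − 1/199)
       = 66433961 · 5227200/6039451 = 57499200.

57499200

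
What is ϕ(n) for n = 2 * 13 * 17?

192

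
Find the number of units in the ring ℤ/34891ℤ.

31680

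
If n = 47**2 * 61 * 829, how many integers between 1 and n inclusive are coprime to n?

φ(47^2) = 47^1·(47−1) = 47·46 = 2162.
φ(61) = 61 − 1 = 60.
φ(829) = 829 − 1 = 828.
φ(111706921) = 2162 × 60 × 828 = 107408160.

107408160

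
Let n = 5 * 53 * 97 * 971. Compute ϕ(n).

φ(5) = 5 − 1 = 4.
φ(53) = 53 − 1 = 52.
φ(97) = 97 − 1 = 96.
φ(971) = 971 − 1 = 970.
Multiply: 4 · 52 · 96 · 970 = 19368960.

19368960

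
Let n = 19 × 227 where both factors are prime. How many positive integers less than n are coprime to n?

4068

φ(n) = (p − 1)(q − 1) = (19−1)(227−1) = 18·226 = 4068.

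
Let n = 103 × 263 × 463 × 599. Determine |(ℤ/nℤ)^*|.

7383199824

φ(7512781993) = 7512781993 · (1 − 1/103) · (1 − 1/263) · (1 − 1/463) · (1 − 1/599)
       = 7512781993 · 7383199824/7512781993 = 7383199824.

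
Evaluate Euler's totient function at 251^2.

φ(251^2) = 251^1·(251−1) = 251·250 = 62750.

62750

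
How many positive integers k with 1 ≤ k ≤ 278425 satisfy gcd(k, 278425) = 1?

181440

Prime factorization: 278425 = 5^2 × 7 × 37 × 43.
φ(278425) = 278425 · (1 − 1/5) · (1 − 1/7) · (1 − 1/37) · (1 − 1/43)
       = 278425 · 36288/55685 = 181440.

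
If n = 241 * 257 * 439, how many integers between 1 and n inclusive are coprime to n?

φ(27190343) = 27190343 · (1 − 1/241) · (1 − 1/257) · (1 − 1/439)
       = 27190343 · 26910720/27190343 = 26910720.

26910720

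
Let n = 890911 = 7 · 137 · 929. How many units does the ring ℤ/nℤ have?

φ(890911) = 890911 · (1 − 1/7) · (1 − 1/137) · (1 − 1/929)
       = 890911 · 757248/890911 = 757248.

757248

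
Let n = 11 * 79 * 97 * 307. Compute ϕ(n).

φ(25877951) = 25877951 · (1 − 1/11) · (1 − 1/79) · (1 − 1/97) · (1 − 1/307)
       = 25877951 · 22913280/25877951 = 22913280.

22913280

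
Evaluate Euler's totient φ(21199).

18816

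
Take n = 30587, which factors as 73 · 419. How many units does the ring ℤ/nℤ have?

30096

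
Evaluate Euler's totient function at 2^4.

8

φ(2^4) = 2^3·(2−1) = 8·1 = 8.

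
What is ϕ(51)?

51 = 3 · 17.
φ(51) = 51 · (1 − 1/3) · (1 − 1/17)
       = 51 · 32/51 = 32.

32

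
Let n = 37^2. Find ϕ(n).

1332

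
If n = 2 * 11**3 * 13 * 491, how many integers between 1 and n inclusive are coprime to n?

φ(16991546) = 16991546 · (1 − 1/2) · (1 − 1/11) · (1 − 1/13) · (1 − 1/491)
       = 16991546 · 58800/140426 = 7114800.

7114800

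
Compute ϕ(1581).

Prime factorization: 1581 = 3 · 17 · 31.
φ(3) = 3 − 1 = 2.
φ(17) = 17 − 1 = 16.
φ(31) = 31 − 1 = 30.
Since φ is multiplicative, φ(1581) = 2 · 16 · 30 = 960.

960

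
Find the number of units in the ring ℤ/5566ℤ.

5566 = 2 · 11^2 · 23.
φ(5566) = 5566 · (1 − 1/2) · (1 − 1/11) · (1 − 1/23)
       = 5566 · 220/506 = 2420.

2420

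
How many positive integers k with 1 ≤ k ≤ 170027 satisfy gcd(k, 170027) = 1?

134400

Factor 170027: 170027 = 11 · 13 · 29 · 41.
φ(170027) = 170027 · (1 − 1/11) · (1 − 1/13) · (1 − 1/29) · (1 − 1/41)
       = 170027 · 134400/170027 = 134400.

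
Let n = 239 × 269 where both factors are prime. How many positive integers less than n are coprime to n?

63784

φ(pq) = (p−1)(q−1) = 238 · 268 = 63784.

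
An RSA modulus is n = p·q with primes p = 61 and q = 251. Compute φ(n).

For distinct primes, φ(pq) = (p−1)(q−1) = 60 × 250 = 15000.

15000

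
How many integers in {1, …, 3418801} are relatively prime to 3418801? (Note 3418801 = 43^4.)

φ(43^4) = 43^4 − 43^3 = 3418801 − 79507 = 3339294.

3339294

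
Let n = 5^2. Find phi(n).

φ(25) = 25 · (1 − 1/5)
       = 25 · 4/5 = 20.

20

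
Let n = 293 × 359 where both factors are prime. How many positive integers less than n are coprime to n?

φ(293) = 293 − 1 = 292.
φ(359) = 359 − 1 = 358.
Since φ is multiplicative, φ(105187) = 292 · 358 = 104536.

104536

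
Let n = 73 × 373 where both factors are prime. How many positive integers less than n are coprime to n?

φ(n) = (p − 1)(q − 1) = (73−1)(373−1) = 72·372 = 26784.

26784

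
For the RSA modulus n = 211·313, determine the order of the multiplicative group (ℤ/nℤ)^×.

φ(66043) = 66043 · (1 − 1/211) · (1 − 1/313)
       = 66043 · 65520/66043 = 65520.

65520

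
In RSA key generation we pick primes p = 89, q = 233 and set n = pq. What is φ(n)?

φ(n) = (p − 1)(q − 1) = (89−1)(233−1) = 88·232 = 20416.

20416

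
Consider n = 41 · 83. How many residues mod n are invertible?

3280

φ(3403) = 3403 · (1 − 1/41) · (1 − 1/83)
       = 3403 · 3280/3403 = 3280.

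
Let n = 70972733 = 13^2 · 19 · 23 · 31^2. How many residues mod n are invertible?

φ(13^2) = 13^1·(13−1) = 13·12 = 156.
φ(19) = 19 − 1 = 18.
φ(23) = 23 − 1 = 22.
φ(31^2) = 31^2 − 31^1 = 961 − 31 = 930.
Since φ is multiplicative, φ(70972733) = 156 · 18 · 22 · 930 = 57451680.

57451680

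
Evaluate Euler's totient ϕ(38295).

19008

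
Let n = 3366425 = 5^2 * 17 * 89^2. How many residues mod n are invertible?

φ(3366425) = 3366425 · (1 − 1/5) · (1 − 1/17) · (1 − 1/89)
       = 3366425 · 5632/7565 = 2506240.

2506240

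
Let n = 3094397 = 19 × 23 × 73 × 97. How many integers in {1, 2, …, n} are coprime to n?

2737152

φ(19) = 19 − 1 = 18.
φ(23) = 23 − 1 = 22.
φ(73) = 73 − 1 = 72.
φ(97) = 97 − 1 = 96.
Since φ is multiplicative, φ(3094397) = 18 · 22 · 72 · 96 = 2737152.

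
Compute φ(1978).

First factor: 1978 = 2 · 23 · 43.
φ(1978) = 1978 · (1 − 1/2) · (1 − 1/23) · (1 − 1/43)
       = 1978 · 924/1978 = 924.

924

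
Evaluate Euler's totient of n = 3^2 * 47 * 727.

φ(3^2) = 3^1·(3−1) = 3·2 = 6.
φ(47) = 47 − 1 = 46.
φ(727) = 727 − 1 = 726.
Since φ is multiplicative, φ(307521) = 6 · 46 · 726 = 200376.

200376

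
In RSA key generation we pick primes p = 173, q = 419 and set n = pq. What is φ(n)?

71896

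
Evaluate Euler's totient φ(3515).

2592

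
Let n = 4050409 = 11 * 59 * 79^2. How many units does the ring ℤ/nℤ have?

3573960

φ(11) = 11 − 1 = 10.
φ(59) = 59 − 1 = 58.
φ(79^2) = 79^2 − 79^1 = 6241 − 79 = 6162.
Since φ is multiplicative, φ(4050409) = 10 · 58 · 6162 = 3573960.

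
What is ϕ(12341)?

10080

Prime factorization: 12341 = 7 * 41 * 43.
φ(12341) = 12341 · (1 − 1/7) · (1 − 1/41) · (1 − 1/43)
       = 12341 · 10080/12341 = 10080.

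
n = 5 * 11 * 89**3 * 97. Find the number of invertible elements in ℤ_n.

φ(3761009615) = 3761009615 · (1 − 1/5) · (1 − 1/11) · (1 − 1/89) · (1 − 1/97)
       = 3761009615 · 337920/474815 = 2676664320.

2676664320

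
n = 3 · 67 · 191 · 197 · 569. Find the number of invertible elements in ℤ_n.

2792106240

φ(4303362363) = 4303362363 · (1 − 1/3) · (1 − 1/67) · (1 − 1/191) · (1 − 1/197) · (1 − 1/569)
       = 4303362363 · 2792106240/4303362363 = 2792106240.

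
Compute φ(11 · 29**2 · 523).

φ(11) = 11 − 1 = 10.
φ(29^2) = 29^2 − 29^1 = 841 − 29 = 812.
φ(523) = 523 − 1 = 522.
Multiply: 10 · 812 · 522 = 4238640.

4238640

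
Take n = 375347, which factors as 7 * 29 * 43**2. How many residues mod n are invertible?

303408

φ(375347) = 375347 · (1 − 1/7) · (1 − 1/29) · (1 − 1/43)
       = 375347 · 7056/8729 = 303408.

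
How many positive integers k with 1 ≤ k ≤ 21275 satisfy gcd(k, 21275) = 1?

Prime factorization: 21275 = 5**2 · 23 · 37.
φ(5^2) = 5^1·(5−1) = 5·4 = 20.
φ(23) = 23 − 1 = 22.
φ(37) = 37 − 1 = 36.
Multiply: 20 · 22 · 36 = 15840.

15840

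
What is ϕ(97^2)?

9312

φ(97^2) = 97^2 − 97^1 = 9409 − 97 = 9312.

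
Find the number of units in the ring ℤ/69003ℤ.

38400

First factor: 69003 = 3^2 * 11 * 17 * 41.
φ(3^2) = 3^1·(3−1) = 3·2 = 6.
φ(11) = 11 − 1 = 10.
φ(17) = 17 − 1 = 16.
φ(41) = 41 − 1 = 40.
Multiply: 6 · 10 · 16 · 40 = 38400.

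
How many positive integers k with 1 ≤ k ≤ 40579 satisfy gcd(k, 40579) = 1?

28800

Factor 40579: 40579 = 7 × 11 × 17 × 31.
φ(40579) = 40579 · (1 − 1/7) · (1 − 1/11) · (1 − 1/17) · (1 − 1/31)
       = 40579 · 28800/40579 = 28800.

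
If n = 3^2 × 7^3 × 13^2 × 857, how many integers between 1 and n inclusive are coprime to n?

235557504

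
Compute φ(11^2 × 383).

φ(11^2) = 11^2 − 11^1 = 121 − 11 = 110.
φ(383) = 383 − 1 = 382.
φ(46343) = 110 × 382 = 42020.

42020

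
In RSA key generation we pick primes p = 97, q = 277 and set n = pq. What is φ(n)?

φ(97) = 97 − 1 = 96.
φ(277) = 277 − 1 = 276.
φ(26869) = 96 × 276 = 26496.

26496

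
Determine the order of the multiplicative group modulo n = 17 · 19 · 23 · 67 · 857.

φ(426565751) = 426565751 · (1 − 1/17) · (1 − 1/19) · (1 − 1/23) · (1 − 1/67) · (1 − 1/857)
       = 426565751 · 357958656/426565751 = 357958656.

357958656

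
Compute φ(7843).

6600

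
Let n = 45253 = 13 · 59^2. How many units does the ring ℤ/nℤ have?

φ(13) = 13 − 1 = 12.
φ(59^2) = 59^2 − 59^1 = 3481 − 59 = 3422.
Multiply: 12 · 3422 = 41064.

41064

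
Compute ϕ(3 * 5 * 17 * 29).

3584

φ(7395) = 7395 · (1 − 1/3) · (1 − 1/5) · (1 − 1/17) · (1 − 1/29)
       = 7395 · 3584/7395 = 3584.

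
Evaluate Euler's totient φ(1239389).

1088640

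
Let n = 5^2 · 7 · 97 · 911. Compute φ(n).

10483200

φ(15464225) = 15464225 · (1 − 1/5) · (1 − 1/7) · (1 − 1/97) · (1 − 1/911)
       = 15464225 · 2096640/3092845 = 10483200.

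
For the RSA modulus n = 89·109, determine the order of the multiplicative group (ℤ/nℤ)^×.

9504

For distinct primes, φ(pq) = (p−1)(q−1) = 88 × 108 = 9504.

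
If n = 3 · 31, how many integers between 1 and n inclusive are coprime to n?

60

φ(93) = 93 · (1 − 1/3) · (1 − 1/31)
       = 93 · 60/93 = 60.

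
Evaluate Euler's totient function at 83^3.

φ(83^3) = 83^3 − 83^2 = 571787 − 6889 = 564898.

564898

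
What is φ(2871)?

2871 = 3^2 * 11 * 29.
φ(2871) = 2871 · (1 − 1/3) · (1 − 1/11) · (1 − 1/29)
       = 2871 · 560/957 = 1680.

1680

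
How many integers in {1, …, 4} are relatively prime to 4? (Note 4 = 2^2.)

φ(4) = 4 · (1 − 1/2)
       = 4 · 1/2 = 2.

2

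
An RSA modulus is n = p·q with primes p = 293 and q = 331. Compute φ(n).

φ(293) = 293 − 1 = 292.
φ(331) = 331 − 1 = 330.
φ(96983) = 292 × 330 = 96360.

96360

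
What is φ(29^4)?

φ(29^4) = 29^4 − 29^3 = 707281 − 24389 = 682892.

682892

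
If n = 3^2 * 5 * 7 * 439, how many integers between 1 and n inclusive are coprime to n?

φ(3^2) = 3^1·(3−1) = 3·2 = 6.
φ(5) = 5 − 1 = 4.
φ(7) = 7 − 1 = 6.
φ(439) = 439 − 1 = 438.
φ(138285) = 6 × 4 × 6 × 438 = 63072.

63072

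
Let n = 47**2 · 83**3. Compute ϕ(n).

φ(47^2) = 47^2 − 47^1 = 2209 − 47 = 2162.
φ(83^3) = 83^2·(83−1) = 6889·82 = 564898.
Since φ is multiplicative, φ(1263077483) = 2162 · 564898 = 1221309476.

1221309476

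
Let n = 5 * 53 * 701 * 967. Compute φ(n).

140649600

φ(5) = 5 − 1 = 4.
φ(53) = 53 − 1 = 52.
φ(701) = 701 − 1 = 700.
φ(967) = 967 − 1 = 966.
φ(179634755) = 4 × 52 × 700 × 966 = 140649600.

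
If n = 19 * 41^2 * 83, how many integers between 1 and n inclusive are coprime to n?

2420640

φ(2650937) = 2650937 · (1 − 1/19) · (1 − 1/41) · (1 − 1/83)
       = 2650937 · 59040/64657 = 2420640.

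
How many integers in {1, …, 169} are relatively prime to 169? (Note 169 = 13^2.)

156

φ(13^2) = 13^1·(13−1) = 13·12 = 156.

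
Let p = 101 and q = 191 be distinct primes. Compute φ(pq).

φ(101) = 101 − 1 = 100.
φ(191) = 191 − 1 = 190.
Multiply: 100 · 190 = 19000.

19000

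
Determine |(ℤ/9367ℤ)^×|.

8064

Factor 9367: 9367 = 17 * 19 * 29.
φ(9367) = 9367 · (1 − 1/17) · (1 − 1/19) · (1 − 1/29)
       = 9367 · 8064/9367 = 8064.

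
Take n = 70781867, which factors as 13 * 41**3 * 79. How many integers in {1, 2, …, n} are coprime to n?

φ(70781867) = 70781867 · (1 − 1/13) · (1 − 1/41) · (1 − 1/79)
       = 70781867 · 37440/42107 = 62936640.

62936640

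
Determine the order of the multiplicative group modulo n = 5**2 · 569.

φ(5^2) = 5^1·(5−1) = 5·4 = 20.
φ(569) = 569 − 1 = 568.
φ(14225) = 20 × 568 = 11360.

11360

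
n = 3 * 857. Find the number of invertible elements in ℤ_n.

1712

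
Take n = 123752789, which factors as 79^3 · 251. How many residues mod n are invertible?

121699500

φ(123752789) = 123752789 · (1 − 1/79) · (1 − 1/251)
       = 123752789 · 19500/19829 = 121699500.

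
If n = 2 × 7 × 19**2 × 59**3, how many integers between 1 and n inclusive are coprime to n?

φ(2) = 2 − 1 = 1.
φ(7) = 7 − 1 = 6.
φ(19^2) = 19^1·(19−1) = 19·18 = 342.
φ(59^3) = 59^2·(59−1) = 3481·58 = 201898.
Multiply: 1 · 6 · 342 · 201898 = 414294696.

414294696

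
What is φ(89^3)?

φ(704969) = 704969 · (1 − 1/89)
       = 704969 · 88/89 = 697048.

697048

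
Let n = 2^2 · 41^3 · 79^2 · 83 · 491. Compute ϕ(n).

33295790236800

φ(2^2) = 2^2 − 2^1 = 4 − 2 = 2.
φ(41^3) = 41^3 − 41^2 = 68921 − 1681 = 67240.
φ(79^2) = 79^1·(79−1) = 79·78 = 6162.
φ(83) = 83 − 1 = 82.
φ(491) = 491 − 1 = 490.
φ(70117323274532) = 2 × 67240 × 6162 × 82 × 490 = 33295790236800.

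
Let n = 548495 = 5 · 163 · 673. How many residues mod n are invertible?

435456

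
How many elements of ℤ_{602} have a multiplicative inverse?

First factor: 602 = 2 · 7 · 43.
φ(2) = 2 − 1 = 1.
φ(7) = 7 − 1 = 6.
φ(43) = 43 − 1 = 42.
Since φ is multiplicative, φ(602) = 1 · 6 · 42 = 252.

252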